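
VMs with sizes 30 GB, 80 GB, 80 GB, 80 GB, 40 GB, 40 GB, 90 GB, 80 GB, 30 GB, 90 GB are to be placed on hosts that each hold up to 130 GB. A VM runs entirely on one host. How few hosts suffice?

6

Total = 90 + 90 + 80 + 80 + 80 + 80 + 40 + 40 + 30 + 30 = 640 GB.
Lower bound: ⌈640/130⌉ = 5 hosts.
Also, 6 VMs each exceed 65 GB, and no two of those can share a host, so at least 6 hosts are needed.
A packing using 6 hosts:
  host 1: 90 + 40 = 130
  host 2: 90 + 40 = 130
  host 3: 80 + 30 = 110
  host 4: 80 + 30 = 110
  host 5: 80 = 80
  host 6: 80 = 80
This matches the lower bound, so 6 is optimal.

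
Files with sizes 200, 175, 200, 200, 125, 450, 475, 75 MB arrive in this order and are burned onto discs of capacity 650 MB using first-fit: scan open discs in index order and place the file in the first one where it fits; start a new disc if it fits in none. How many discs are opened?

4

  200 → disc 1 (new)  [load 200/650]
  175 → disc 1  [load 375/650]
  200 → disc 1  [load 575/650]
  200 → disc 2 (new)  [load 200/650]
  125 → disc 2  [load 325/650]
  450 → disc 3 (new)  [load 450/650]
  475 → disc 4 (new)  [load 475/650]
  75 → disc 1  [load 650/650]
4 discs opened.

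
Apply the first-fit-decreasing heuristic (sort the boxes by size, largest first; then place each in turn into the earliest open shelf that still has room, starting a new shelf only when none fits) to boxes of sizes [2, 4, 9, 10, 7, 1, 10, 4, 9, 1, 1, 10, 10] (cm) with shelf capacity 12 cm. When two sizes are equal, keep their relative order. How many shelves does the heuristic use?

8

Sorted descending: 10, 10, 10, 10, 9, 9, 7, 4, 4, 2, 1, 1, 1.
  10 → shelf 1 (new)  [load 10/12]
  10 → shelf 2 (new)  [load 10/12]
  10 → shelf 3 (new)  [load 10/12]
  10 → shelf 4 (new)  [load 10/12]
  9 → shelf 5 (new)  [load 9/12]
  9 → shelf 6 (new)  [load 9/12]
  7 → shelf 7 (new)  [load 7/12]
  4 → shelf 7  [load 11/12]
  4 → shelf 8 (new)  [load 4/12]
  2 → shelf 1  [load 12/12]
  1 → shelf 2  [load 11/12]
  1 → shelf 2  [load 12/12]
  1 → shelf 3  [load 11/12]
8 shelves opened.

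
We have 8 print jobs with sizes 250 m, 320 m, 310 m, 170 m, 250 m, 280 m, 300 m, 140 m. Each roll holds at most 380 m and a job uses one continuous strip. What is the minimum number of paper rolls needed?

Total = 320 + 310 + 300 + 280 + 250 + 250 + 170 + 140 = 2020 m.
Lower bound: ⌈2020/380⌉ = 6 paper rolls.
A packing using 7 paper rolls:
  roll 1: 320 = 320
  roll 2: 310 = 310
  roll 3: 300 = 300
  roll 4: 280 = 280
  roll 5: 250 = 250
  roll 6: 250 = 250
  roll 7: 170 + 140 = 310
No arrangement into 6 paper rolls stays within capacity, so 7 is optimal.

7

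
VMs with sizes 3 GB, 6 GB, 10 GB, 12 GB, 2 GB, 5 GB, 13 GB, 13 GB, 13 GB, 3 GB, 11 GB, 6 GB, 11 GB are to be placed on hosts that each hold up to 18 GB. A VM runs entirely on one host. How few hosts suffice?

Total = 13 + 13 + 13 + 12 + 11 + 11 + 10 + 6 + 6 + 5 + 3 + 3 + 2 = 108 GB.
Lower bound: ⌈108/18⌉ = 6 hosts.
Also, 7 VMs each exceed 9 GB, and no two of those can share a host, so at least 7 hosts are needed.
A packing using 7 hosts:
  host 1: 13 + 5 = 18
  host 2: 13 + 3 + 2 = 18
  host 3: 13 + 3 = 16
  host 4: 12 + 6 = 18
  host 5: 11 + 6 = 17
  host 6: 11 = 11
  host 7: 10 = 10
This matches the lower bound, so 7 is optimal.

7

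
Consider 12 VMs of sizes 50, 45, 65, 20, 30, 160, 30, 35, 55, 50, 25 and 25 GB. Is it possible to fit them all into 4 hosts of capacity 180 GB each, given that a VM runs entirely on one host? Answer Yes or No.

A valid assignment using 4 hosts:
  host 1: 160 + 20 = 180
  host 2: 65 + 55 + 50 = 170
  host 3: 50 + 45 + 35 + 30 = 160
  host 4: 30 + 25 + 25 = 80
Every load is within 180 GB, so 4 hosts suffice.

Yes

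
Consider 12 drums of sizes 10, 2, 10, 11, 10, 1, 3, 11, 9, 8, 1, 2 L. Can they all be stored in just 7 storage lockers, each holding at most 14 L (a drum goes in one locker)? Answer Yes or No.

A valid assignment using 7 storage lockers:
  locker 1: 11 + 3 = 14
  locker 2: 11 + 2 + 1 = 14
  locker 3: 10 + 2 + 1 = 13
  locker 4: 10 = 10
  locker 5: 10 = 10
  locker 6: 9 = 9
  locker 7: 8 = 8
Every load is within 14 L, so 7 storage lockers suffice.

Yes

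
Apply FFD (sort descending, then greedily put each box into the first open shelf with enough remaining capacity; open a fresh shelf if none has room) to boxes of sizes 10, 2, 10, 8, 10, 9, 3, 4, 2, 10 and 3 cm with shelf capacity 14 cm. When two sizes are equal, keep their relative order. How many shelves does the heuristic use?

Sorted descending: 10, 10, 10, 10, 9, 8, 4, 3, 3, 2, 2.
  10 → shelf 1 (new)  [load 10/14]
  10 → shelf 2 (new)  [load 10/14]
  10 → shelf 3 (new)  [load 10/14]
  10 → shelf 4 (new)  [load 10/14]
  9 → shelf 5 (new)  [load 9/14]
  8 → shelf 6 (new)  [load 8/14]
  4 → shelf 1  [load 14/14]
  3 → shelf 2  [load 13/14]
  3 → shelf 3  [load 13/14]
  2 → shelf 4  [load 12/14]
  2 → shelf 4  [load 14/14]
6 shelves opened.

6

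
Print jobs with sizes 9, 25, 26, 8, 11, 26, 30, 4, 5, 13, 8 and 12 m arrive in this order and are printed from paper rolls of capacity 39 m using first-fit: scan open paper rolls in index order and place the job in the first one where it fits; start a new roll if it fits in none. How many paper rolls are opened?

  9 → roll 1 (new)  [load 9/39]
  25 → roll 1  [load 34/39]
  26 → roll 2 (new)  [load 26/39]
  8 → roll 2  [load 34/39]
  11 → roll 3 (new)  [load 11/39]
  26 → roll 3  [load 37/39]
  30 → roll 4 (new)  [load 30/39]
  4 → roll 1  [load 38/39]
  5 → roll 2  [load 39/39]
  13 → roll 5 (new)  [load 13/39]
  8 → roll 4  [load 38/39]
  12 → roll 5  [load 25/39]
5 paper rolls opened.

5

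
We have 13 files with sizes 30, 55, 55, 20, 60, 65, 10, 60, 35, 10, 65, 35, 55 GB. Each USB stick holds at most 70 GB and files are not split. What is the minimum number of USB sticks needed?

Total = 65 + 65 + 60 + 60 + 55 + 55 + 55 + 35 + 35 + 30 + 20 + 10 + 10 = 555 GB.
Lower bound: ⌈555/70⌉ = 8 USB sticks.
A packing using 9 USB sticks:
  USB stick 1: 65 = 65
  USB stick 2: 65 = 65
  USB stick 3: 60 + 10 = 70
  USB stick 4: 60 + 10 = 70
  USB stick 5: 55 = 55
  USB stick 6: 55 = 55
  USB stick 7: 55 = 55
  USB stick 8: 35 + 35 = 70
  USB stick 9: 30 + 20 = 50
No arrangement into 8 USB sticks stays within capacity, so 9 is optimal.

9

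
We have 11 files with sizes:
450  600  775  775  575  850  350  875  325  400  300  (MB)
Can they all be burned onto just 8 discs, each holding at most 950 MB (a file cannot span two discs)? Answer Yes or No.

Yes

A valid assignment using 8 discs:
  disc 1: 875 = 875
  disc 2: 850 = 850
  disc 3: 775 = 775
  disc 4: 775 = 775
  disc 5: 600 + 350 = 950
  disc 6: 575 + 325 = 900
  disc 7: 450 + 400 = 850
  disc 8: 300 = 300
Every load is within 950 MB, so 8 discs suffice.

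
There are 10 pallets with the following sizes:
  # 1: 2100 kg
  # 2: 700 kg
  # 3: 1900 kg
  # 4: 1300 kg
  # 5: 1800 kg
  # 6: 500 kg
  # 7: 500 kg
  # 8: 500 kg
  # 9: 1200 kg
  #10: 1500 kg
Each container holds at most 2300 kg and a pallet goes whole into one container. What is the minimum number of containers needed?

Total = 2100 + 1900 + 1800 + 1500 + 1300 + 1200 + 700 + 500 + 500 + 500 = 12000 kg.
Lower bound: ⌈12000/2300⌉ = 6 containers.
A packing using 6 containers:
  container 1: 2100 = 2100
  container 2: 1900 = 1900
  container 3: 1800 + 500 = 2300
  container 4: 1500 + 700 = 2200
  container 5: 1300 + 500 + 500 = 2300
  container 6: 1200 = 1200
This matches the lower bound, so 6 is optimal.

6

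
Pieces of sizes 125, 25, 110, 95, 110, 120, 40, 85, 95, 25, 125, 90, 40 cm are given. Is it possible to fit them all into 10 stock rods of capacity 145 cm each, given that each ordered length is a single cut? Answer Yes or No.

Yes

A valid assignment using 9 stock rods:
  stock rod 1: 125 = 125
  stock rod 2: 125 = 125
  stock rod 3: 120 + 25 = 145
  stock rod 4: 110 + 25 = 135
  stock rod 5: 110 = 110
  stock rod 6: 95 + 40 = 135
  stock rod 7: 95 + 40 = 135
  stock rod 8: 90 = 90
  stock rod 9: 85 = 85
That uses only 9 ≤ 10, so 10 stock rods are enough.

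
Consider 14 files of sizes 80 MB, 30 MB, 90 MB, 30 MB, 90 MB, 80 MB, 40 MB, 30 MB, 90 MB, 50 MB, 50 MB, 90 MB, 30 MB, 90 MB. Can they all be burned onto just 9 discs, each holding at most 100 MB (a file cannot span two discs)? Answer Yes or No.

No

Total = 870 MB; ⌈870/100⌉ = 9.
The bound of 9 does not rule out 9, but exhaustive search shows no assignment into 9 discs of capacity 100 MB exists — the minimum is 10.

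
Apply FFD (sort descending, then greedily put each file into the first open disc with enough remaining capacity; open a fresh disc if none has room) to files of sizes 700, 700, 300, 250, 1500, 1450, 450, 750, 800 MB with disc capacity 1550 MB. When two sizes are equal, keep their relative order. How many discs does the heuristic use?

5

Sorted descending: 1500, 1450, 800, 750, 700, 700, 450, 300, 250.
  1500 → disc 1 (new)  [load 1500/1550]
  1450 → disc 2 (new)  [load 1450/1550]
  800 → disc 3 (new)  [load 800/1550]
  750 → disc 3  [load 1550/1550]
  700 → disc 4 (new)  [load 700/1550]
  700 → disc 4  [load 1400/1550]
  450 → disc 5 (new)  [load 450/1550]
  300 → disc 5  [load 750/1550]
  250 → disc 5  [load 1000/1550]
5 discs opened.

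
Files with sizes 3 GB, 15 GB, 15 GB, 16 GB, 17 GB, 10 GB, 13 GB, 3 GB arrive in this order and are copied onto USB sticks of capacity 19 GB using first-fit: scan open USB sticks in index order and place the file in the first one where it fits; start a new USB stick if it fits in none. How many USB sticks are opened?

  3 → USB stick 1 (new)  [load 3/19]
  15 → USB stick 1  [load 18/19]
  15 → USB stick 2 (new)  [load 15/19]
  16 → USB stick 3 (new)  [load 16/19]
  17 → USB stick 4 (new)  [load 17/19]
  10 → USB stick 5 (new)  [load 10/19]
  13 → USB stick 6 (new)  [load 13/19]
  3 → USB stick 2  [load 18/19]
6 USB sticks opened.

6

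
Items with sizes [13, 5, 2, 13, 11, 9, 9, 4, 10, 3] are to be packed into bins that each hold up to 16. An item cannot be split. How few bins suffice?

Total = 13 + 13 + 11 + 10 + 9 + 9 + 5 + 4 + 3 + 2 = 79.
Lower bound: ⌈79/16⌉ = 5 bins.
Also, 6 items each exceed 8, and no two of those can share a bin, so at least 6 bins are needed.
A packing using 6 bins:
  bin 1: 13 + 3 = 16
  bin 2: 13 + 2 = 15
  bin 3: 11 + 5 = 16
  bin 4: 10 + 4 = 14
  bin 5: 9 = 9
  bin 6: 9 = 9
This matches the lower bound, so 6 is optimal.

6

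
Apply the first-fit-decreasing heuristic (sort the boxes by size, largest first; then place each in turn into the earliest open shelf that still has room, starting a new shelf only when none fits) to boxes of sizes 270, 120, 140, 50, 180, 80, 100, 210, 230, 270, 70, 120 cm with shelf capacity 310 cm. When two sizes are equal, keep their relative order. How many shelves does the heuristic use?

Sorted descending: 270, 270, 230, 210, 180, 140, 120, 120, 100, 80, 70, 50.
  270 → shelf 1 (new)  [load 270/310]
  270 → shelf 2 (new)  [load 270/310]
  230 → shelf 3 (new)  [load 230/310]
  210 → shelf 4 (new)  [load 210/310]
  180 → shelf 5 (new)  [load 180/310]
  140 → shelf 6 (new)  [load 140/310]
  120 → shelf 5  [load 300/310]
  120 → shelf 6  [load 260/310]
  100 → shelf 4  [load 310/310]
  80 → shelf 3  [load 310/310]
  70 → shelf 7 (new)  [load 70/310]
  50 → shelf 6  [load 310/310]
7 shelves opened.

7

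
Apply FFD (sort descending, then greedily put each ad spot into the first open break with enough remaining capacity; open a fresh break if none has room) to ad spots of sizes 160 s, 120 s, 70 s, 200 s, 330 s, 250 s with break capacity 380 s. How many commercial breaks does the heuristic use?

Sorted descending: 330, 250, 200, 160, 120, 70.
  330 → break 1 (new)  [load 330/380]
  250 → break 2 (new)  [load 250/380]
  200 → break 3 (new)  [load 200/380]
  160 → break 3  [load 360/380]
  120 → break 2  [load 370/380]
  70 → break 4 (new)  [load 70/380]
4 commercial breaks opened.

4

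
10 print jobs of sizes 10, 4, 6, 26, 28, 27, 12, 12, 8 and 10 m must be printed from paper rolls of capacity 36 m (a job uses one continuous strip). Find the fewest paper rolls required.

5

Total = 28 + 27 + 26 + 12 + 12 + 10 + 10 + 8 + 6 + 4 = 143 m.
Lower bound: ⌈143/36⌉ = 4 paper rolls.
A packing using 5 paper rolls:
  roll 1: 28 + 8 = 36
  roll 2: 27 + 6 = 33
  roll 3: 26 + 10 = 36
  roll 4: 12 + 12 + 10 = 34
  roll 5: 4 = 4
No arrangement into 4 paper rolls stays within capacity, so 5 is optimal.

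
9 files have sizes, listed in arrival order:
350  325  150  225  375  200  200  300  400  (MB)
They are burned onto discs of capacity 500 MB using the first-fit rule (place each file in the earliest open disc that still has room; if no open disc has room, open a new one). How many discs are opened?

6

  350 → disc 1 (new)  [load 350/500]
  325 → disc 2 (new)  [load 325/500]
  150 → disc 1  [load 500/500]
  225 → disc 3 (new)  [load 225/500]
  375 → disc 4 (new)  [load 375/500]
  200 → disc 3  [load 425/500]
  200 → disc 5 (new)  [load 200/500]
  300 → disc 5  [load 500/500]
  400 → disc 6 (new)  [load 400/500]
6 discs opened.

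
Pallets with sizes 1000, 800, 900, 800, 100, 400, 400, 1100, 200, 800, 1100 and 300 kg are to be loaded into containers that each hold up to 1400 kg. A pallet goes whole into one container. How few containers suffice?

7

Total = 1100 + 1100 + 1000 + 900 + 800 + 800 + 800 + 400 + 400 + 300 + 200 + 100 = 7900 kg.
Lower bound: ⌈7900/1400⌉ = 6 containers.
Also, 7 pallets each exceed 700 kg, and no two of those can share a container, so at least 7 containers are needed.
A packing using 7 containers:
  container 1: 1100 + 300 = 1400
  container 2: 1100 + 200 + 100 = 1400
  container 3: 1000 + 400 = 1400
  container 4: 900 + 400 = 1300
  container 5: 800 = 800
  container 6: 800 = 800
  container 7: 800 = 800
This matches the lower bound, so 7 is optimal.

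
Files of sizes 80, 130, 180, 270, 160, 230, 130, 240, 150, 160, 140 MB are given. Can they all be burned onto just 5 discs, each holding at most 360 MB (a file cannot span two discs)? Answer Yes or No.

Total = 1870 MB; ⌈1870/360⌉ = 6.
At least 6 discs are required, but only 5 are allowed.

No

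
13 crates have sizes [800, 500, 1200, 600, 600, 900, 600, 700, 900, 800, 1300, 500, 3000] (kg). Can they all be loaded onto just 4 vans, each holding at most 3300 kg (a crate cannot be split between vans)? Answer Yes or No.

A valid assignment using 4 vans:
  van 1: 3000 = 3000
  van 2: 1300 + 1200 + 800 = 3300
  van 3: 900 + 900 + 800 + 700 = 3300
  van 4: 600 + 600 + 600 + 500 + 500 = 2800
Every load is within 3300 kg, so 4 vans suffice.

Yes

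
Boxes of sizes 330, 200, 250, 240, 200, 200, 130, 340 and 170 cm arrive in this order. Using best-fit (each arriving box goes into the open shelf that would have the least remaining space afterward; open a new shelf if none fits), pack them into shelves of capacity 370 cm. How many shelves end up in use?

7

  330 → shelf 1 (new)  [load 330/370]
  200 → shelf 2 (new)  [load 200/370]
  250 → shelf 3 (new)  [load 250/370]
  240 → shelf 4 (new)  [load 240/370]
  200 → shelf 5 (new)  [load 200/370]
  200 → shelf 6 (new)  [load 200/370]
  130 → shelf 4  [load 370/370]
  340 → shelf 7 (new)  [load 340/370]
  170 → shelf 2  [load 370/370]
7 shelves opened.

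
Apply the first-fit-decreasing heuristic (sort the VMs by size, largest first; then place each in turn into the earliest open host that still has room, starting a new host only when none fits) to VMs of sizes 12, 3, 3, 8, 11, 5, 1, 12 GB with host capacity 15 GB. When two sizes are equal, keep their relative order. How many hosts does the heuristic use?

4

Sorted descending: 12, 12, 11, 8, 5, 3, 3, 1.
  12 → host 1 (new)  [load 12/15]
  12 → host 2 (new)  [load 12/15]
  11 → host 3 (new)  [load 11/15]
  8 → host 4 (new)  [load 8/15]
  5 → host 4  [load 13/15]
  3 → host 1  [load 15/15]
  3 → host 2  [load 15/15]
  1 → host 3  [load 12/15]
4 hosts opened.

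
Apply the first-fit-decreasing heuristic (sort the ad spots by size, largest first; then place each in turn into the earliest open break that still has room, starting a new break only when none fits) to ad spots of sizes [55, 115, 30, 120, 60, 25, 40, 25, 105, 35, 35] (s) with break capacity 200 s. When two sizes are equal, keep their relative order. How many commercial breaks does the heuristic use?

Sorted descending: 120, 115, 105, 60, 55, 40, 35, 35, 30, 25, 25.
  120 → break 1 (new)  [load 120/200]
  115 → break 2 (new)  [load 115/200]
  105 → break 3 (new)  [load 105/200]
  60 → break 1  [load 180/200]
  55 → break 2  [load 170/200]
  40 → break 3  [load 145/200]
  35 → break 3  [load 180/200]
  35 → break 4 (new)  [load 35/200]
  30 → break 2  [load 200/200]
  25 → break 4  [load 60/200]
  25 → break 4  [load 85/200]
4 commercial breaks opened.

4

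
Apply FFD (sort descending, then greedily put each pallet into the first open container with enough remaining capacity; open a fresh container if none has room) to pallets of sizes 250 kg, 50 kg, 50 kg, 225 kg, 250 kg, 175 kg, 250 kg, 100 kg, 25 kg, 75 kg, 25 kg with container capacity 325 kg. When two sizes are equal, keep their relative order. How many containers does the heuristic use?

5

Sorted descending: 250, 250, 250, 225, 175, 100, 75, 50, 50, 25, 25.
  250 → container 1 (new)  [load 250/325]
  250 → container 2 (new)  [load 250/325]
  250 → container 3 (new)  [load 250/325]
  225 → container 4 (new)  [load 225/325]
  175 → container 5 (new)  [load 175/325]
  100 → container 4  [load 325/325]
  75 → container 1  [load 325/325]
  50 → container 2  [load 300/325]
  50 → container 3  [load 300/325]
  25 → container 2  [load 325/325]
  25 → container 3  [load 325/325]
5 containers opened.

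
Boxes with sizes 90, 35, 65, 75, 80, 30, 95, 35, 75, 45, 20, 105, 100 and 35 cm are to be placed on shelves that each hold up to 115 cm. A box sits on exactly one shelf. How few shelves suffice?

9

Total = 105 + 100 + 95 + 90 + 80 + 75 + 75 + 65 + 45 + 35 + 35 + 35 + 30 + 20 = 885 cm.
Lower bound: ⌈885/115⌉ = 8 shelves.
A packing using 9 shelves:
  shelf 1: 105 = 105
  shelf 2: 100 = 100
  shelf 3: 95 + 20 = 115
  shelf 4: 90 = 90
  shelf 5: 80 + 35 = 115
  shelf 6: 75 + 35 = 110
  shelf 7: 75 + 35 = 110
  shelf 8: 65 + 45 = 110
  shelf 9: 30 = 30
No arrangement into 8 shelves stays within capacity, so 9 is optimal.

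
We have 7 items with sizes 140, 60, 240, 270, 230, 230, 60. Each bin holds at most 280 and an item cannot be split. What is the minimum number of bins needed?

5

Total = 270 + 240 + 230 + 230 + 140 + 60 + 60 = 1230.
Lower bound: ⌈1230/280⌉ = 5 bins.
A packing using 5 bins:
  bin 1: 270 = 270
  bin 2: 240 = 240
  bin 3: 230 = 230
  bin 4: 230 = 230
  bin 5: 140 + 60 + 60 = 260
This matches the lower bound, so 5 is optimal.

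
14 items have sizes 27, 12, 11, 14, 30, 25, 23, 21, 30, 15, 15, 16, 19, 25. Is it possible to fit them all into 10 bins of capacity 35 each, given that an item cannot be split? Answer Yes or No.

Yes

A valid assignment using 10 bins:
  bin 1: 30 = 30
  bin 2: 30 = 30
  bin 3: 27 = 27
  bin 4: 25 = 25
  bin 5: 25 = 25
  bin 6: 23 + 12 = 35
  bin 7: 21 + 14 = 35
  bin 8: 19 + 16 = 35
  bin 9: 15 + 15 = 30
  bin 10: 11 = 11
Every load is within 35, so 10 bins suffice.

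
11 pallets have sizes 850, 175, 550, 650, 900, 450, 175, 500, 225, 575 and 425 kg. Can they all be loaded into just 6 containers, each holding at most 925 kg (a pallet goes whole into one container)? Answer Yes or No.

Total = 5475 kg; ⌈5475/925⌉ = 6.
The bound of 6 does not rule out 6, but exhaustive search shows no assignment into 6 containers of capacity 925 kg exists — the minimum is 7.

No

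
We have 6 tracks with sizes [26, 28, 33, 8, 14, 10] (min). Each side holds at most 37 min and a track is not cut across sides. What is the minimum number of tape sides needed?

4

Total = 33 + 28 + 26 + 14 + 10 + 8 = 119 min.
Lower bound: ⌈119/37⌉ = 4 tape sides.
A packing using 4 tape sides:
  side 1: 33 = 33
  side 2: 28 + 8 = 36
  side 3: 26 + 10 = 36
  side 4: 14 = 14
This matches the lower bound, so 4 is optimal.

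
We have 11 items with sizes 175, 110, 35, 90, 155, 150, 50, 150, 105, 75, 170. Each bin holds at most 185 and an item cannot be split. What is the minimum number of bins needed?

Total = 175 + 170 + 155 + 150 + 150 + 110 + 105 + 90 + 75 + 50 + 35 = 1265.
Lower bound: ⌈1265/185⌉ = 7 bins.
A packing using 8 bins:
  bin 1: 175 = 175
  bin 2: 170 = 170
  bin 3: 155 = 155
  bin 4: 150 + 35 = 185
  bin 5: 150 = 150
  bin 6: 110 + 75 = 185
  bin 7: 105 + 50 = 155
  bin 8: 90 = 90
No arrangement into 7 bins stays within capacity, so 8 is optimal.

8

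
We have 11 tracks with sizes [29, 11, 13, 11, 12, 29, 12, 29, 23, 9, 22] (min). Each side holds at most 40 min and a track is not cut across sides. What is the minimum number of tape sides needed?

Total = 29 + 29 + 29 + 23 + 22 + 13 + 12 + 12 + 11 + 11 + 9 = 200 min.
Lower bound: ⌈200/40⌉ = 5 tape sides.
A packing using 6 tape sides:
  side 1: 29 + 11 = 40
  side 2: 29 + 11 = 40
  side 3: 29 + 9 = 38
  side 4: 23 + 13 = 36
  side 5: 22 + 12 = 34
  side 6: 12 = 12
No arrangement into 5 tape sides stays within capacity, so 6 is optimal.

6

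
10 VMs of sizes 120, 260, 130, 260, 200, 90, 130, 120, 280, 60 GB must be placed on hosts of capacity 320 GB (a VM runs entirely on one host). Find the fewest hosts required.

Total = 280 + 260 + 260 + 200 + 130 + 130 + 120 + 120 + 90 + 60 = 1650 GB.
Lower bound: ⌈1650/320⌉ = 6 hosts.
A packing using 6 hosts:
  host 1: 280 = 280
  host 2: 260 + 60 = 320
  host 3: 260 = 260
  host 4: 200 + 120 = 320
  host 5: 130 + 130 = 260
  host 6: 120 + 90 = 210
This matches the lower bound, so 6 is optimal.

6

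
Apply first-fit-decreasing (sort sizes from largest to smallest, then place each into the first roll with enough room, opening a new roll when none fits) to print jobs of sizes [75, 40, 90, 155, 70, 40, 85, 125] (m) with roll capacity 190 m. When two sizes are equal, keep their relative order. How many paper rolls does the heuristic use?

4

Sorted descending: 155, 125, 90, 85, 75, 70, 40, 40.
  155 → roll 1 (new)  [load 155/190]
  125 → roll 2 (new)  [load 125/190]
  90 → roll 3 (new)  [load 90/190]
  85 → roll 3  [load 175/190]
  75 → roll 4 (new)  [load 75/190]
  70 → roll 4  [load 145/190]
  40 → roll 2  [load 165/190]
  40 → roll 4  [load 185/190]
4 paper rolls opened.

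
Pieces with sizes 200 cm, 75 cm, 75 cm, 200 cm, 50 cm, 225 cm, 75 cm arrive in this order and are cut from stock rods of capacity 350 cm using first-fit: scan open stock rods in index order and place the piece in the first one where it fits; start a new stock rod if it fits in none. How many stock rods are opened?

  200 → stock rod 1 (new)  [load 200/350]
  75 → stock rod 1  [load 275/350]
  75 → stock rod 1  [load 350/350]
  200 → stock rod 2 (new)  [load 200/350]
  50 → stock rod 2  [load 250/350]
  225 → stock rod 3 (new)  [load 225/350]
  75 → stock rod 2  [load 325/350]
3 stock rods opened.

3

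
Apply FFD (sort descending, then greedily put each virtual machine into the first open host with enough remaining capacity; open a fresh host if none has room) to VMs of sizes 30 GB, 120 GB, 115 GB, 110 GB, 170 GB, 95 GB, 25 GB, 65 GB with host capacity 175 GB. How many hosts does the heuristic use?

Sorted descending: 170, 120, 115, 110, 95, 65, 30, 25.
  170 → host 1 (new)  [load 170/175]
  120 → host 2 (new)  [load 120/175]
  115 → host 3 (new)  [load 115/175]
  110 → host 4 (new)  [load 110/175]
  95 → host 5 (new)  [load 95/175]
  65 → host 4  [load 175/175]
  30 → host 2  [load 150/175]
  25 → host 2  [load 175/175]
5 hosts opened.

5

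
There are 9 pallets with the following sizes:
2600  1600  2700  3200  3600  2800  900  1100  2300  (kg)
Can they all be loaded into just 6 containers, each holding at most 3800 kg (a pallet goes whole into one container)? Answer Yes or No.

Total = 20800 kg; ⌈20800/3800⌉ = 6.
The bound of 6 does not rule out 6, but exhaustive search shows no assignment into 6 containers of capacity 3800 kg exists — the minimum is 7.

No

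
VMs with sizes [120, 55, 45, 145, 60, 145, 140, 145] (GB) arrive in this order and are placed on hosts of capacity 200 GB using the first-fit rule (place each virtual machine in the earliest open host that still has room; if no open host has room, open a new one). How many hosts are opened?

  120 → host 1 (new)  [load 120/200]
  55 → host 1  [load 175/200]
  45 → host 2 (new)  [load 45/200]
  145 → host 2  [load 190/200]
  60 → host 3 (new)  [load 60/200]
  145 → host 4 (new)  [load 145/200]
  140 → host 3  [load 200/200]
  145 → host 5 (new)  [load 145/200]
5 hosts opened.

5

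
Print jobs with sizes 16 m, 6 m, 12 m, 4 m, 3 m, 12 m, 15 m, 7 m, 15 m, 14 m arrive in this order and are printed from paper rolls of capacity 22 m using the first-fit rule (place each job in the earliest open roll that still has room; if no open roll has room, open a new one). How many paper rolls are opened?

  16 → roll 1 (new)  [load 16/22]
  6 → roll 1  [load 22/22]
  12 → roll 2 (new)  [load 12/22]
  4 → roll 2  [load 16/22]
  3 → roll 2  [load 19/22]
  12 → roll 3 (new)  [load 12/22]
  15 → roll 4 (new)  [load 15/22]
  7 → roll 3  [load 19/22]
  15 → roll 5 (new)  [load 15/22]
  14 → roll 6 (new)  [load 14/22]
6 paper rolls opened.

6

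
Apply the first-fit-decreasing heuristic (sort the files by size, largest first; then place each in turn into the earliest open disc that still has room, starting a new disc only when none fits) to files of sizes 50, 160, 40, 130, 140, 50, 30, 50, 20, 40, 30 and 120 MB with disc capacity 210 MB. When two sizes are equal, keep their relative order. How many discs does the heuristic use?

Sorted descending: 160, 140, 130, 120, 50, 50, 50, 40, 40, 30, 30, 20.
  160 → disc 1 (new)  [load 160/210]
  140 → disc 2 (new)  [load 140/210]
  130 → disc 3 (new)  [load 130/210]
  120 → disc 4 (new)  [load 120/210]
  50 → disc 1  [load 210/210]
  50 → disc 2  [load 190/210]
  50 → disc 3  [load 180/210]
  40 → disc 4  [load 160/210]
  40 → disc 4  [load 200/210]
  30 → disc 3  [load 210/210]
  30 → disc 5 (new)  [load 30/210]
  20 → disc 2  [load 210/210]
5 discs opened.

5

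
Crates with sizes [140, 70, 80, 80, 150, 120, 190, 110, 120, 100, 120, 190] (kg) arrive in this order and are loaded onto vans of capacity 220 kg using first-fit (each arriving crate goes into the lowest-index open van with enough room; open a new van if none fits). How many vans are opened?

9

  140 → van 1 (new)  [load 140/220]
  70 → van 1  [load 210/220]
  80 → van 2 (new)  [load 80/220]
  80 → van 2  [load 160/220]
  150 → van 3 (new)  [load 150/220]
  120 → van 4 (new)  [load 120/220]
  190 → van 5 (new)  [load 190/220]
  110 → van 6 (new)  [load 110/220]
  120 → van 7 (new)  [load 120/220]
  100 → van 4  [load 220/220]
  120 → van 8 (new)  [load 120/220]
  190 → van 9 (new)  [load 190/220]
9 vans opened.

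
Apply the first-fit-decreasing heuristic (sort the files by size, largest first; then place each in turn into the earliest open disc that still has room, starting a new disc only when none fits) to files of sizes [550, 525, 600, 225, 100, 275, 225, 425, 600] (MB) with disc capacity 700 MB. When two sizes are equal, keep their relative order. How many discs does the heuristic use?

Sorted descending: 600, 600, 550, 525, 425, 275, 225, 225, 100.
  600 → disc 1 (new)  [load 600/700]
  600 → disc 2 (new)  [load 600/700]
  550 → disc 3 (new)  [load 550/700]
  525 → disc 4 (new)  [load 525/700]
  425 → disc 5 (new)  [load 425/700]
  275 → disc 5  [load 700/700]
  225 → disc 6 (new)  [load 225/700]
  225 → disc 6  [load 450/700]
  100 → disc 1  [load 700/700]
6 discs opened.

6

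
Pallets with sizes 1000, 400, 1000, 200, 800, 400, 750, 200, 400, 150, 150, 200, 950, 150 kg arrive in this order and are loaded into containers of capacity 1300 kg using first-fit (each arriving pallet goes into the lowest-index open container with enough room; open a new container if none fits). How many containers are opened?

  1000 → container 1 (new)  [load 1000/1300]
  400 → container 2 (new)  [load 400/1300]
  1000 → container 3 (new)  [load 1000/1300]
  200 → container 1  [load 1200/1300]
  800 → container 2  [load 1200/1300]
  400 → container 4 (new)  [load 400/1300]
  750 → container 4  [load 1150/1300]
  200 → container 3  [load 1200/1300]
  400 → container 5 (new)  [load 400/1300]
  150 → container 4  [load 1300/1300]
  150 → container 5  [load 550/1300]
  200 → container 5  [load 750/1300]
  950 → container 6 (new)  [load 950/1300]
  150 → container 5  [load 900/1300]
6 containers opened.

6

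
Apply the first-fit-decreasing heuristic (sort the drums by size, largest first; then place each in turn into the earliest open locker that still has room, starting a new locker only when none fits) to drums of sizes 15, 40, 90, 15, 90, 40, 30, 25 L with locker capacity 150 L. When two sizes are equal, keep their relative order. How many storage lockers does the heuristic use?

3

Sorted descending: 90, 90, 40, 40, 30, 25, 15, 15.
  90 → locker 1 (new)  [load 90/150]
  90 → locker 2 (new)  [load 90/150]
  40 → locker 1  [load 130/150]
  40 → locker 2  [load 130/150]
  30 → locker 3 (new)  [load 30/150]
  25 → locker 3  [load 55/150]
  15 → locker 1  [load 145/150]
  15 → locker 2  [load 145/150]
3 storage lockers opened.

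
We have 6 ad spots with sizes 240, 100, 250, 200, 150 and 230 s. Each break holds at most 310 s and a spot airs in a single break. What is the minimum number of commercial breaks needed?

Total = 250 + 240 + 230 + 200 + 150 + 100 = 1170 s.
Lower bound: ⌈1170/310⌉ = 4 commercial breaks.
A packing using 5 commercial breaks:
  break 1: 250 = 250
  break 2: 240 = 240
  break 3: 230 = 230
  break 4: 200 + 100 = 300
  break 5: 150 = 150
No arrangement into 4 commercial breaks stays within capacity, so 5 is optimal.

5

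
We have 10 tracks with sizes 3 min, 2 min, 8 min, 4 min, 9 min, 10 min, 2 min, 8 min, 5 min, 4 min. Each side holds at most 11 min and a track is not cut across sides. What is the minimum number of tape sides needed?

6

Total = 10 + 9 + 8 + 8 + 5 + 4 + 4 + 3 + 2 + 2 = 55 min.
Lower bound: ⌈55/11⌉ = 5 tape sides.
A packing using 6 tape sides:
  side 1: 10 = 10
  side 2: 9 + 2 = 11
  side 3: 8 + 3 = 11
  side 4: 8 + 2 = 10
  side 5: 5 + 4 = 9
  side 6: 4 = 4
No arrangement into 5 tape sides stays within capacity, so 6 is optimal.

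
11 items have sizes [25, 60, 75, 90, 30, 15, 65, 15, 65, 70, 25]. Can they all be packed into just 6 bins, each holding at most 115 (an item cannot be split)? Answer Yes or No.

Yes

A valid assignment using 6 bins:
  bin 1: 90 + 25 = 115
  bin 2: 75 + 30 = 105
  bin 3: 70 + 25 + 15 = 110
  bin 4: 65 + 15 = 80
  bin 5: 65 = 65
  bin 6: 60 = 60
Every load is within 115, so 6 bins suffice.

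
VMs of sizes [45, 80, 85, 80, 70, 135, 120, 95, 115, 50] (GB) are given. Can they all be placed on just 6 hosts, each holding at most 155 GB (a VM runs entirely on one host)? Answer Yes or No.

No

Total = 875 GB; ⌈875/155⌉ = 6.
7 VMs each exceed half the capacity and cannot share a host, forcing at least 7 hosts.
At least 7 hosts are required, but only 6 are allowed.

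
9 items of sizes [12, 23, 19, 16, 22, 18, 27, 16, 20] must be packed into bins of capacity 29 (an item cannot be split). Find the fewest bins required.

Total = 27 + 23 + 22 + 20 + 19 + 18 + 16 + 16 + 12 = 173.
Lower bound: ⌈173/29⌉ = 6 bins.
Also, 8 items each exceed 29/2, and no two of those can share a bin, so at least 8 bins are needed.
A packing using 8 bins:
  bin 1: 27 = 27
  bin 2: 23 = 23
  bin 3: 22 = 22
  bin 4: 20 = 20
  bin 5: 19 = 19
  bin 6: 18 = 18
  bin 7: 16 + 12 = 28
  bin 8: 16 = 16
This matches the lower bound, so 8 is optimal.

8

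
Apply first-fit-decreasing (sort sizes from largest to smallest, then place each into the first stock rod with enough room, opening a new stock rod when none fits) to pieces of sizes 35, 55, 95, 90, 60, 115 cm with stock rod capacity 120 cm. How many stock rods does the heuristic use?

Sorted descending: 115, 95, 90, 60, 55, 35.
  115 → stock rod 1 (new)  [load 115/120]
  95 → stock rod 2 (new)  [load 95/120]
  90 → stock rod 3 (new)  [load 90/120]
  60 → stock rod 4 (new)  [load 60/120]
  55 → stock rod 4  [load 115/120]
  35 → stock rod 5 (new)  [load 35/120]
5 stock rods opened.

5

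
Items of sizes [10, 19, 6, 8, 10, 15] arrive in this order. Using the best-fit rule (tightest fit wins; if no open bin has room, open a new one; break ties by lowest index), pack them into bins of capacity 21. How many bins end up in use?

4

  10 → bin 1 (new)  [load 10/21]
  19 → bin 2 (new)  [load 19/21]
  6 → bin 1  [load 16/21]
  8 → bin 3 (new)  [load 8/21]
  10 → bin 3  [load 18/21]
  15 → bin 4 (new)  [load 15/21]
4 bins opened.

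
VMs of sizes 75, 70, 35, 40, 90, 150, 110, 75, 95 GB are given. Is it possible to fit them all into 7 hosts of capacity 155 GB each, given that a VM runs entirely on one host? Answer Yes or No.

A valid assignment using 6 hosts:
  host 1: 150 = 150
  host 2: 110 + 40 = 150
  host 3: 95 + 35 = 130
  host 4: 90 = 90
  host 5: 75 + 75 = 150
  host 6: 70 = 70
That uses only 6 ≤ 7, so 7 hosts are enough.

Yes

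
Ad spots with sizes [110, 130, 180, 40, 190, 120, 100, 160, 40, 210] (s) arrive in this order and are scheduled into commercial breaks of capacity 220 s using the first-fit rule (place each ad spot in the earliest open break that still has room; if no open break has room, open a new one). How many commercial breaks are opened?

7

  110 → break 1 (new)  [load 110/220]
  130 → break 2 (new)  [load 130/220]
  180 → break 3 (new)  [load 180/220]
  40 → break 1  [load 150/220]
  190 → break 4 (new)  [load 190/220]
  120 → break 5 (new)  [load 120/220]
  100 → break 5  [load 220/220]
  160 → break 6 (new)  [load 160/220]
  40 → break 1  [load 190/220]
  210 → break 7 (new)  [load 210/220]
7 commercial breaks opened.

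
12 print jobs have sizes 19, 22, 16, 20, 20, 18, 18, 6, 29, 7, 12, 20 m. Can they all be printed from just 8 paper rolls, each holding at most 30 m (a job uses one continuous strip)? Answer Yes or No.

Total = 207 m; ⌈207/30⌉ = 7.
9 print jobs each exceed half the capacity and cannot share a roll, forcing at least 9 paper rolls.
At least 9 paper rolls are required, but only 8 are allowed.

No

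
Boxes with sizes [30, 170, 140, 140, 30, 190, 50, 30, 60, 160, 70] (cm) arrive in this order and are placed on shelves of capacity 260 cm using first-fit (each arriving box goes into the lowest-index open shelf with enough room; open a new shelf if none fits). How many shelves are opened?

  30 → shelf 1 (new)  [load 30/260]
  170 → shelf 1  [load 200/260]
  140 → shelf 2 (new)  [load 140/260]
  140 → shelf 3 (new)  [load 140/260]
  30 → shelf 1  [load 230/260]
  190 → shelf 4 (new)  [load 190/260]
  50 → shelf 2  [load 190/260]
  30 → shelf 1  [load 260/260]
  60 → shelf 2  [load 250/260]
  160 → shelf 5 (new)  [load 160/260]
  70 → shelf 3  [load 210/260]
5 shelves opened.

5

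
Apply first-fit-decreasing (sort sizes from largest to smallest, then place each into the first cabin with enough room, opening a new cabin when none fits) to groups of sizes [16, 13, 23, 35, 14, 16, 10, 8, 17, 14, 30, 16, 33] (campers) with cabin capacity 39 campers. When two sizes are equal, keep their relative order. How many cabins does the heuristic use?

7

Sorted descending: 35, 33, 30, 23, 17, 16, 16, 16, 14, 14, 13, 10, 8.
  35 → cabin 1 (new)  [load 35/39]
  33 → cabin 2 (new)  [load 33/39]
  30 → cabin 3 (new)  [load 30/39]
  23 → cabin 4 (new)  [load 23/39]
  17 → cabin 5 (new)  [load 17/39]
  16 → cabin 4  [load 39/39]
  16 → cabin 5  [load 33/39]
  16 → cabin 6 (new)  [load 16/39]
  14 → cabin 6  [load 30/39]
  14 → cabin 7 (new)  [load 14/39]
  13 → cabin 7  [load 27/39]
  10 → cabin 7  [load 37/39]
  8 → cabin 3  [load 38/39]
7 cabins opened.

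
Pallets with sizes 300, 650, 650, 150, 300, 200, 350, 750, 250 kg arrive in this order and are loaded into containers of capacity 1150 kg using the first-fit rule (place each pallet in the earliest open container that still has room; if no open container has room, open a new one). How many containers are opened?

4

  300 → container 1 (new)  [load 300/1150]
  650 → container 1  [load 950/1150]
  650 → container 2 (new)  [load 650/1150]
  150 → container 1  [load 1100/1150]
  300 → container 2  [load 950/1150]
  200 → container 2  [load 1150/1150]
  350 → container 3 (new)  [load 350/1150]
  750 → container 3  [load 1100/1150]
  250 → container 4 (new)  [load 250/1150]
4 containers opened.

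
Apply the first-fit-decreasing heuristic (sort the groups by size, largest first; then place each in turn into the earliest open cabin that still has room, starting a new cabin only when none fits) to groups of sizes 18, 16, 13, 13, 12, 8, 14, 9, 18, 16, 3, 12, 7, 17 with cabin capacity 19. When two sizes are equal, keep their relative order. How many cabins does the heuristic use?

Sorted descending: 18, 18, 17, 16, 16, 14, 13, 13, 12, 12, 9, 8, 7, 3.
  18 → cabin 1 (new)  [load 18/19]
  18 → cabin 2 (new)  [load 18/19]
  17 → cabin 3 (new)  [load 17/19]
  16 → cabin 4 (new)  [load 16/19]
  16 → cabin 5 (new)  [load 16/19]
  14 → cabin 6 (new)  [load 14/19]
  13 → cabin 7 (new)  [load 13/19]
  13 → cabin 8 (new)  [load 13/19]
  12 → cabin 9 (new)  [load 12/19]
  12 → cabin 10 (new)  [load 12/19]
  9 → cabin 11 (new)  [load 9/19]
  8 → cabin 11  [load 17/19]
  7 → cabin 9  [load 19/19]
  3 → cabin 4  [load 19/19]
11 cabins opened.

11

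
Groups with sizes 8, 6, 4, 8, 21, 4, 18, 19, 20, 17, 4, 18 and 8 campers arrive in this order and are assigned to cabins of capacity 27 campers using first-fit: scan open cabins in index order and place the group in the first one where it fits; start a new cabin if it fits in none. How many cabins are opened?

  8 → cabin 1 (new)  [load 8/27]
  6 → cabin 1  [load 14/27]
  4 → cabin 1  [load 18/27]
  8 → cabin 1  [load 26/27]
  21 → cabin 2 (new)  [load 21/27]
  4 → cabin 2  [load 25/27]
  18 → cabin 3 (new)  [load 18/27]
  19 → cabin 4 (new)  [load 19/27]
  20 → cabin 5 (new)  [load 20/27]
  17 → cabin 6 (new)  [load 17/27]
  4 → cabin 3  [load 22/27]
  18 → cabin 7 (new)  [load 18/27]
  8 → cabin 4  [load 27/27]
7 cabins opened.

7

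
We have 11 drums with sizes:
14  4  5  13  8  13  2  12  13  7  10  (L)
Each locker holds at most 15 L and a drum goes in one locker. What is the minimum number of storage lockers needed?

Total = 14 + 13 + 13 + 13 + 12 + 10 + 8 + 7 + 5 + 4 + 2 = 101 L.
Lower bound: ⌈101/15⌉ = 7 storage lockers.
A packing using 8 storage lockers:
  locker 1: 14 = 14
  locker 2: 13 + 2 = 15
  locker 3: 13 = 13
  locker 4: 13 = 13
  locker 5: 12 = 12
  locker 6: 10 + 5 = 15
  locker 7: 8 + 7 = 15
  locker 8: 4 = 4
No arrangement into 7 storage lockers stays within capacity, so 8 is optimal.

8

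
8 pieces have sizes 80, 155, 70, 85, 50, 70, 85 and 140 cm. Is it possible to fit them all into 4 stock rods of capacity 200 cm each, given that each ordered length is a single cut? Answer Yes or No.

Total = 735 cm; ⌈735/200⌉ = 4.
The bound of 4 does not rule out 4, but exhaustive search shows no assignment into 4 stock rods of capacity 200 cm exists — the minimum is 5.

No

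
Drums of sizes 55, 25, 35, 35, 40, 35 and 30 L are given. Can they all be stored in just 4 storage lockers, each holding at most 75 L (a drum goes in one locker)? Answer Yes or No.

A valid assignment using 4 storage lockers:
  locker 1: 55 = 55
  locker 2: 40 + 35 = 75
  locker 3: 35 + 35 = 70
  locker 4: 30 + 25 = 55
Every load is within 75 L, so 4 storage lockers suffice.

Yes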